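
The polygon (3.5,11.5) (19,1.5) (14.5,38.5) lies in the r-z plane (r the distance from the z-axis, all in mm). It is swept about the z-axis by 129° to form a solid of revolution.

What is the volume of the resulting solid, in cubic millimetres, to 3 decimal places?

Volume = 7337.744 mm³

Profile (r,z), 3 vertices: (3.5,11.5) (19,1.5) (14.5,38.5)
edge 0: (3.5,11.5)→(19,1.5)  cross = 3.5·1.5 − 19·11.5 = -213.2500; (r_i+r_j)·cross = 22.5·-213.2500 = -4798.1250
edge 1: (19,1.5)→(14.5,38.5)  cross = 19·38.5 − 14.5·1.5 = 709.7500; (r_i+r_j)·cross = 33.5·709.7500 = 23776.6250
edge 2: (14.5,38.5)→(3.5,11.5)  cross = 14.5·11.5 − 3.5·38.5 = 32.0000; (r_i+r_j)·cross = 18·32.0000 = 576.0000
Σcross = 528.5000 → A = |Σcross|/2 = 264.2500 mm²
Σ(r_i+r_j)·cross = 19554.5000 → first moment M = |Σ|/6 = 3259.0833
R_c = M/A = 3259.0833/264.2500 = 12.3333 mm
θ = 129° = 2.251475 rad
V = θ·R_c·A = 2.251475·12.3333·264.2500 = 7337.744 mm³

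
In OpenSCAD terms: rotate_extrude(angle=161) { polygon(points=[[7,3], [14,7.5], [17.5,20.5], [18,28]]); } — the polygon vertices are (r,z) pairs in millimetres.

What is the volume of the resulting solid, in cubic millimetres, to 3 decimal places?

Volume = 2750.092 mm³

Profile (r,z), 4 vertices: (7,3) (14,7.5) (17.5,20.5) (18,28)
edge 0: (7,3)→(14,7.5)  cross = 7·7.5 − 14·3 = 10.5000; (r_i+r_j)·cross = 21·10.5000 = 220.5000
edge 1: (14,7.5)→(17.5,20.5)  cross = 14·20.5 − 17.5·7.5 = 155.7500; (r_i+r_j)·cross = 31.5·155.7500 = 4906.1250
edge 2: (17.5,20.5)→(18,28)  cross = 17.5·28 − 18·20.5 = 121.0000; (r_i+r_j)·cross = 35.5·121.0000 = 4295.5000
edge 3: (18,28)→(7,3)  cross = 18·3 − 7·28 = -142.0000; (r_i+r_j)·cross = 25·-142.0000 = -3550.0000
Σcross = 145.2500 → A = |Σcross|/2 = 72.6250 mm²
Σ(r_i+r_j)·cross = 5872.1250 → first moment M = |Σ|/6 = 978.6875
R_c = M/A = 978.6875/72.6250 = 13.4759 mm
θ = 161° = 2.809980 rad
V = θ·R_c·A = 2.809980·13.4759·72.6250 = 2750.092 mm³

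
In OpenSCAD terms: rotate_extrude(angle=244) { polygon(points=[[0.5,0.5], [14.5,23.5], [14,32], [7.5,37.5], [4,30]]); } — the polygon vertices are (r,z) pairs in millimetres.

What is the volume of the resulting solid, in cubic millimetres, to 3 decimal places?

Volume = 7698.490 mm³

Profile (r,z), 5 vertices: (0.5,0.5) (14.5,23.5) (14,32) (7.5,37.5) (4,30)
edge 0: (0.5,0.5)→(14.5,23.5)  cross = 0.5·23.5 − 14.5·0.5 = 4.5000; (r_i+r_j)·cross = 15·4.5000 = 67.5000
edge 1: (14.5,23.5)→(14,32)  cross = 14.5·32 − 14·23.5 = 135.0000; (r_i+r_j)·cross = 28.5·135.0000 = 3847.5000
edge 2: (14,32)→(7.5,37.5)  cross = 14·37.5 − 7.5·32 = 285.0000; (r_i+r_j)·cross = 21.5·285.0000 = 6127.5000
edge 3: (7.5,37.5)→(4,30)  cross = 7.5·30 − 4·37.5 = 75.0000; (r_i+r_j)·cross = 11.5·75.0000 = 862.5000
edge 4: (4,30)→(0.5,0.5)  cross = 4·0.5 − 0.5·30 = -13.0000; (r_i+r_j)·cross = 4.5·-13.0000 = -58.5000
Σcross = 486.5000 → A = |Σcross|/2 = 243.2500 mm²
Σ(r_i+r_j)·cross = 10846.5000 → first moment M = |Σ|/6 = 1807.7500
R_c = M/A = 1807.7500/243.2500 = 7.4317 mm
θ = 244° = 4.258603 rad
V = θ·R_c·A = 4.258603·7.4317·243.2500 = 7698.490 mm³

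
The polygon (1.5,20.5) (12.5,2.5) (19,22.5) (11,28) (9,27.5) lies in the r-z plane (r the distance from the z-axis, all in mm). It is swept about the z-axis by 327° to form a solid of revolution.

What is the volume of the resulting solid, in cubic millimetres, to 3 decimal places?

Profile (r,z), 5 vertices: (1.5,20.5) (12.5,2.5) (19,22.5) (11,28) (9,27.5)
edge 0: (1.5,20.5)→(12.5,2.5)  cross = 1.5·2.5 − 12.5·20.5 = -252.5000; (r_i+r_j)·cross = 14·-252.5000 = -3535.0000
edge 1: (12.5,2.5)→(19,22.5)  cross = 12.5·22.5 − 19·2.5 = 233.7500; (r_i+r_j)·cross = 31.5·233.7500 = 7363.1250
edge 2: (19,22.5)→(11,28)  cross = 19·28 − 11·22.5 = 284.5000; (r_i+r_j)·cross = 30·284.5000 = 8535.0000
edge 3: (11,28)→(9,27.5)  cross = 11·27.5 − 9·28 = 50.5000; (r_i+r_j)·cross = 20·50.5000 = 1010.0000
edge 4: (9,27.5)→(1.5,20.5)  cross = 9·20.5 − 1.5·27.5 = 143.2500; (r_i+r_j)·cross = 10.5·143.2500 = 1504.1250
Σcross = 459.5000 → A = |Σcross|/2 = 229.7500 mm²
Σ(r_i+r_j)·cross = 14877.2500 → first moment M = |Σ|/6 = 2479.5417
R_c = M/A = 2479.5417/229.7500 = 10.7923 mm
θ = 327° = 5.707227 rad
V = θ·R_c·A = 5.707227·10.7923·229.7500 = 14151.306 mm³

Volume = 14151.306 mm³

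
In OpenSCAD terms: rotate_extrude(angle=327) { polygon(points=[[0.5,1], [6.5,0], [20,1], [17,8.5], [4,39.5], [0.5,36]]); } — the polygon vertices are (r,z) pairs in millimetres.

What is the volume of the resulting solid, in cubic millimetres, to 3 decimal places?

Volume = 18754.779 mm³

Profile (r,z), 6 vertices: (0.5,1) (6.5,0) (20,1) (17,8.5) (4,39.5) (0.5,36)
edge 0: (0.5,1)→(6.5,0)  cross = 0.5·0 − 6.5·1 = -6.5000; (r_i+r_j)·cross = 7·-6.5000 = -45.5000
edge 1: (6.5,0)→(20,1)  cross = 6.5·1 − 20·0 = 6.5000; (r_i+r_j)·cross = 26.5·6.5000 = 172.2500
edge 2: (20,1)→(17,8.5)  cross = 20·8.5 − 17·1 = 153.0000; (r_i+r_j)·cross = 37·153.0000 = 5661.0000
edge 3: (17,8.5)→(4,39.5)  cross = 17·39.5 − 4·8.5 = 637.5000; (r_i+r_j)·cross = 21·637.5000 = 13387.5000
edge 4: (4,39.5)→(0.5,36)  cross = 4·36 − 0.5·39.5 = 124.2500; (r_i+r_j)·cross = 4.5·124.2500 = 559.1250
edge 5: (0.5,36)→(0.5,1)  cross = 0.5·1 − 0.5·36 = -17.5000; (r_i+r_j)·cross = 1·-17.5000 = -17.5000
Σcross = 897.2500 → A = |Σcross|/2 = 448.6250 mm²
Σ(r_i+r_j)·cross = 19716.8750 → first moment M = |Σ|/6 = 3286.1458
R_c = M/A = 3286.1458/448.6250 = 7.3249 mm
θ = 327° = 5.707227 rad
V = θ·R_c·A = 5.707227·7.3249·448.6250 = 18754.779 mm³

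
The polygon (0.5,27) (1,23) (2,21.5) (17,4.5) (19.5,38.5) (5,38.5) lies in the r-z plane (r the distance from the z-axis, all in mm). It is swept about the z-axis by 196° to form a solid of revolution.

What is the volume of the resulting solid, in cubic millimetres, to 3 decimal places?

Volume = 16037.992 mm³

Profile (r,z), 6 vertices: (0.5,27) (1,23) (2,21.5) (17,4.5) (19.5,38.5) (5,38.5)
edge 0: (0.5,27)→(1,23)  cross = 0.5·23 − 1·27 = -15.5000; (r_i+r_j)·cross = 1.5·-15.5000 = -23.2500
edge 1: (1,23)→(2,21.5)  cross = 1·21.5 − 2·23 = -24.5000; (r_i+r_j)·cross = 3·-24.5000 = -73.5000
edge 2: (2,21.5)→(17,4.5)  cross = 2·4.5 − 17·21.5 = -356.5000; (r_i+r_j)·cross = 19·-356.5000 = -6773.5000
edge 3: (17,4.5)→(19.5,38.5)  cross = 17·38.5 − 19.5·4.5 = 566.7500; (r_i+r_j)·cross = 36.5·566.7500 = 20686.3750
edge 4: (19.5,38.5)→(5,38.5)  cross = 19.5·38.5 − 5·38.5 = 558.2500; (r_i+r_j)·cross = 24.5·558.2500 = 13677.1250
edge 5: (5,38.5)→(0.5,27)  cross = 5·27 − 0.5·38.5 = 115.7500; (r_i+r_j)·cross = 5.5·115.7500 = 636.6250
Σcross = 844.2500 → A = |Σcross|/2 = 422.1250 mm²
Σ(r_i+r_j)·cross = 28129.8750 → first moment M = |Σ|/6 = 4688.3125
R_c = M/A = 4688.3125/422.1250 = 11.1065 mm
θ = 196° = 3.420845 rad
V = θ·R_c·A = 3.420845·11.1065·422.1250 = 16037.992 mm³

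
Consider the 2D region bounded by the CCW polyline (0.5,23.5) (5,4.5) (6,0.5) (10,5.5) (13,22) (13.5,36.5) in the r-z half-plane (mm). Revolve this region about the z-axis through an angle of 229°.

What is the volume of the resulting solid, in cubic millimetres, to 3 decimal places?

Profile (r,z), 6 vertices: (0.5,23.5) (5,4.5) (6,0.5) (10,5.5) (13,22) (13.5,36.5)
edge 0: (0.5,23.5)→(5,4.5)  cross = 0.5·4.5 − 5·23.5 = -115.2500; (r_i+r_j)·cross = 5.5·-115.2500 = -633.8750
edge 1: (5,4.5)→(6,0.5)  cross = 5·0.5 − 6·4.5 = -24.5000; (r_i+r_j)·cross = 11·-24.5000 = -269.5000
edge 2: (6,0.5)→(10,5.5)  cross = 6·5.5 − 10·0.5 = 28.0000; (r_i+r_j)·cross = 16·28.0000 = 448.0000
edge 3: (10,5.5)→(13,22)  cross = 10·22 − 13·5.5 = 148.5000; (r_i+r_j)·cross = 23·148.5000 = 3415.5000
edge 4: (13,22)→(13.5,36.5)  cross = 13·36.5 − 13.5·22 = 177.5000; (r_i+r_j)·cross = 26.5·177.5000 = 4703.7500
edge 5: (13.5,36.5)→(0.5,23.5)  cross = 13.5·23.5 − 0.5·36.5 = 299.0000; (r_i+r_j)·cross = 14·299.0000 = 4186.0000
Σcross = 513.2500 → A = |Σcross|/2 = 256.6250 mm²
Σ(r_i+r_j)·cross = 11849.8750 → first moment M = |Σ|/6 = 1974.9792
R_c = M/A = 1974.9792/256.6250 = 7.6960 mm
θ = 229° = 3.996804 rad
V = θ·R_c·A = 3.996804·7.6960·256.6250 = 7893.605 mm³

Volume = 7893.605 mm³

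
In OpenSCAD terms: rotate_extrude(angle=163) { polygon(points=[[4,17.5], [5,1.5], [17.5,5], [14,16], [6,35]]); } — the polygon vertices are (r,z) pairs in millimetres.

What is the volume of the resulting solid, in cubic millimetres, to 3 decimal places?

Volume = 6345.698 mm³

Profile (r,z), 5 vertices: (4,17.5) (5,1.5) (17.5,5) (14,16) (6,35)
edge 0: (4,17.5)→(5,1.5)  cross = 4·1.5 − 5·17.5 = -81.5000; (r_i+r_j)·cross = 9·-81.5000 = -733.5000
edge 1: (5,1.5)→(17.5,5)  cross = 5·5 − 17.5·1.5 = -1.2500; (r_i+r_j)·cross = 22.5·-1.2500 = -28.1250
edge 2: (17.5,5)→(14,16)  cross = 17.5·16 − 14·5 = 210.0000; (r_i+r_j)·cross = 31.5·210.0000 = 6615.0000
edge 3: (14,16)→(6,35)  cross = 14·35 − 6·16 = 394.0000; (r_i+r_j)·cross = 20·394.0000 = 7880.0000
edge 4: (6,35)→(4,17.5)  cross = 6·17.5 − 4·35 = -35.0000; (r_i+r_j)·cross = 10·-35.0000 = -350.0000
Σcross = 486.2500 → A = |Σcross|/2 = 243.1250 mm²
Σ(r_i+r_j)·cross = 13383.3750 → first moment M = |Σ|/6 = 2230.5625
R_c = M/A = 2230.5625/243.1250 = 9.1746 mm
θ = 163° = 2.844887 rad
V = θ·R_c·A = 2.844887·9.1746·243.1250 = 6345.698 mm³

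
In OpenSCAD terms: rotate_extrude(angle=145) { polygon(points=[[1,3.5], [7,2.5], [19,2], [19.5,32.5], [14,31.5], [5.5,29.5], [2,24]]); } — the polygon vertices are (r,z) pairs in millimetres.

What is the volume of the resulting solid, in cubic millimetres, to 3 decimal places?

Profile (r,z), 7 vertices: (1,3.5) (7,2.5) (19,2) (19.5,32.5) (14,31.5) (5.5,29.5) (2,24)
edge 0: (1,3.5)→(7,2.5)  cross = 1·2.5 − 7·3.5 = -22.0000; (r_i+r_j)·cross = 8·-22.0000 = -176.0000
edge 1: (7,2.5)→(19,2)  cross = 7·2 − 19·2.5 = -33.5000; (r_i+r_j)·cross = 26·-33.5000 = -871.0000
edge 2: (19,2)→(19.5,32.5)  cross = 19·32.5 − 19.5·2 = 578.5000; (r_i+r_j)·cross = 38.5·578.5000 = 22272.2500
edge 3: (19.5,32.5)→(14,31.5)  cross = 19.5·31.5 − 14·32.5 = 159.2500; (r_i+r_j)·cross = 33.5·159.2500 = 5334.8750
edge 4: (14,31.5)→(5.5,29.5)  cross = 14·29.5 − 5.5·31.5 = 239.7500; (r_i+r_j)·cross = 19.5·239.7500 = 4675.1250
edge 5: (5.5,29.5)→(2,24)  cross = 5.5·24 − 2·29.5 = 73.0000; (r_i+r_j)·cross = 7.5·73.0000 = 547.5000
edge 6: (2,24)→(1,3.5)  cross = 2·3.5 − 1·24 = -17.0000; (r_i+r_j)·cross = 3·-17.0000 = -51.0000
Σcross = 978.0000 → A = |Σcross|/2 = 489.0000 mm²
Σ(r_i+r_j)·cross = 31731.7500 → first moment M = |Σ|/6 = 5288.6250
R_c = M/A = 5288.6250/489.0000 = 10.8152 mm
θ = 145° = 2.530727 rad
V = θ·R_c·A = 2.530727·10.8152·489.0000 = 13384.068 mm³

Volume = 13384.068 mm³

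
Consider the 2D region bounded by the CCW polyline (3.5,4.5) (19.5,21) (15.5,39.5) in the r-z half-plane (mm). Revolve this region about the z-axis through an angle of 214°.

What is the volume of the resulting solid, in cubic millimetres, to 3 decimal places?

Volume = 8675.793 mm³

Profile (r,z), 3 vertices: (3.5,4.5) (19.5,21) (15.5,39.5)
edge 0: (3.5,4.5)→(19.5,21)  cross = 3.5·21 − 19.5·4.5 = -14.2500; (r_i+r_j)·cross = 23·-14.2500 = -327.7500
edge 1: (19.5,21)→(15.5,39.5)  cross = 19.5·39.5 − 15.5·21 = 444.7500; (r_i+r_j)·cross = 35·444.7500 = 15566.2500
edge 2: (15.5,39.5)→(3.5,4.5)  cross = 15.5·4.5 − 3.5·39.5 = -68.5000; (r_i+r_j)·cross = 19·-68.5000 = -1301.5000
Σcross = 362.0000 → A = |Σcross|/2 = 181.0000 mm²
Σ(r_i+r_j)·cross = 13937.0000 → first moment M = |Σ|/6 = 2322.8333
R_c = M/A = 2322.8333/181.0000 = 12.8333 mm
θ = 214° = 3.735005 rad
V = θ·R_c·A = 3.735005·12.8333·181.0000 = 8675.793 mm³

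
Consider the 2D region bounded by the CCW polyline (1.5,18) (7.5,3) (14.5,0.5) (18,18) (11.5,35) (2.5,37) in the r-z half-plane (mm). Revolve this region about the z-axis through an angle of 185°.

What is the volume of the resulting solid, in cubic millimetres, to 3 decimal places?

Profile (r,z), 6 vertices: (1.5,18) (7.5,3) (14.5,0.5) (18,18) (11.5,35) (2.5,37)
edge 0: (1.5,18)→(7.5,3)  cross = 1.5·3 − 7.5·18 = -130.5000; (r_i+r_j)·cross = 9·-130.5000 = -1174.5000
edge 1: (7.5,3)→(14.5,0.5)  cross = 7.5·0.5 − 14.5·3 = -39.7500; (r_i+r_j)·cross = 22·-39.7500 = -874.5000
edge 2: (14.5,0.5)→(18,18)  cross = 14.5·18 − 18·0.5 = 252.0000; (r_i+r_j)·cross = 32.5·252.0000 = 8190.0000
edge 3: (18,18)→(11.5,35)  cross = 18·35 − 11.5·18 = 423.0000; (r_i+r_j)·cross = 29.5·423.0000 = 12478.5000
edge 4: (11.5,35)→(2.5,37)  cross = 11.5·37 − 2.5·35 = 338.0000; (r_i+r_j)·cross = 14·338.0000 = 4732.0000
edge 5: (2.5,37)→(1.5,18)  cross = 2.5·18 − 1.5·37 = -10.5000; (r_i+r_j)·cross = 4·-10.5000 = -42.0000
Σcross = 832.2500 → A = |Σcross|/2 = 416.1250 mm²
Σ(r_i+r_j)·cross = 23309.5000 → first moment M = |Σ|/6 = 3884.9167
R_c = M/A = 3884.9167/416.1250 = 9.3359 mm
θ = 185° = 3.228859 rad
V = θ·R_c·A = 3.228859·9.3359·416.1250 = 12543.849 mm³

Volume = 12543.849 mm³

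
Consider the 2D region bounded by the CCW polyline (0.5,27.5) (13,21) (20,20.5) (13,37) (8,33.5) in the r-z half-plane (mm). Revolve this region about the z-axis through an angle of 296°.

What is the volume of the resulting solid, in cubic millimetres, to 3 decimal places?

Profile (r,z), 5 vertices: (0.5,27.5) (13,21) (20,20.5) (13,37) (8,33.5)
edge 0: (0.5,27.5)→(13,21)  cross = 0.5·21 − 13·27.5 = -347.0000; (r_i+r_j)·cross = 13.5·-347.0000 = -4684.5000
edge 1: (13,21)→(20,20.5)  cross = 13·20.5 − 20·21 = -153.5000; (r_i+r_j)·cross = 33·-153.5000 = -5065.5000
edge 2: (20,20.5)→(13,37)  cross = 20·37 − 13·20.5 = 473.5000; (r_i+r_j)·cross = 33·473.5000 = 15625.5000
edge 3: (13,37)→(8,33.5)  cross = 13·33.5 − 8·37 = 139.5000; (r_i+r_j)·cross = 21·139.5000 = 2929.5000
edge 4: (8,33.5)→(0.5,27.5)  cross = 8·27.5 − 0.5·33.5 = 203.2500; (r_i+r_j)·cross = 8.5·203.2500 = 1727.6250
Σcross = 315.7500 → A = |Σcross|/2 = 157.8750 mm²
Σ(r_i+r_j)·cross = 10532.6250 → first moment M = |Σ|/6 = 1755.4375
R_c = M/A = 1755.4375/157.8750 = 11.1192 mm
θ = 296° = 5.166175 rad
V = θ·R_c·A = 5.166175·11.1192·157.8750 = 9068.897 mm³

Volume = 9068.897 mm³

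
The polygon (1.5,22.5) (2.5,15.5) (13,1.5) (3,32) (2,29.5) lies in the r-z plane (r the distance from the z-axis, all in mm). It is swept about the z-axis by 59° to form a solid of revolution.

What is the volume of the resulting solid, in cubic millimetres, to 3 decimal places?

Profile (r,z), 5 vertices: (1.5,22.5) (2.5,15.5) (13,1.5) (3,32) (2,29.5)
edge 0: (1.5,22.5)→(2.5,15.5)  cross = 1.5·15.5 − 2.5·22.5 = -33.0000; (r_i+r_j)·cross = 4·-33.0000 = -132.0000
edge 1: (2.5,15.5)→(13,1.5)  cross = 2.5·1.5 − 13·15.5 = -197.7500; (r_i+r_j)·cross = 15.5·-197.7500 = -3065.1250
edge 2: (13,1.5)→(3,32)  cross = 13·32 − 3·1.5 = 411.5000; (r_i+r_j)·cross = 16·411.5000 = 6584.0000
edge 3: (3,32)→(2,29.5)  cross = 3·29.5 − 2·32 = 24.5000; (r_i+r_j)·cross = 5·24.5000 = 122.5000
edge 4: (2,29.5)→(1.5,22.5)  cross = 2·22.5 − 1.5·29.5 = 0.7500; (r_i+r_j)·cross = 3.5·0.7500 = 2.6250
Σcross = 206.0000 → A = |Σcross|/2 = 103.0000 mm²
Σ(r_i+r_j)·cross = 3512.0000 → first moment M = |Σ|/6 = 585.3333
R_c = M/A = 585.3333/103.0000 = 5.6828 mm
θ = 59° = 1.029744 rad
V = θ·R_c·A = 1.029744·5.6828·103.0000 = 602.744 mm³

Volume = 602.744 mm³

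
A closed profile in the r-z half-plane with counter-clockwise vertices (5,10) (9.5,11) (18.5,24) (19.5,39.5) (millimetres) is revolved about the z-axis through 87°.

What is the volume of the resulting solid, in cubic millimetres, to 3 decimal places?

Volume = 2538.130 mm³

Profile (r,z), 4 vertices: (5,10) (9.5,11) (18.5,24) (19.5,39.5)
edge 0: (5,10)→(9.5,11)  cross = 5·11 − 9.5·10 = -40.0000; (r_i+r_j)·cross = 14.5·-40.0000 = -580.0000
edge 1: (9.5,11)→(18.5,24)  cross = 9.5·24 − 18.5·11 = 24.5000; (r_i+r_j)·cross = 28·24.5000 = 686.0000
edge 2: (18.5,24)→(19.5,39.5)  cross = 18.5·39.5 − 19.5·24 = 262.7500; (r_i+r_j)·cross = 38·262.7500 = 9984.5000
edge 3: (19.5,39.5)→(5,10)  cross = 19.5·10 − 5·39.5 = -2.5000; (r_i+r_j)·cross = 24.5·-2.5000 = -61.2500
Σcross = 244.7500 → A = |Σcross|/2 = 122.3750 mm²
Σ(r_i+r_j)·cross = 10029.2500 → first moment M = |Σ|/6 = 1671.5417
R_c = M/A = 1671.5417/122.3750 = 13.6592 mm
θ = 87° = 1.518436 rad
V = θ·R_c·A = 1.518436·13.6592·122.3750 = 2538.130 mm³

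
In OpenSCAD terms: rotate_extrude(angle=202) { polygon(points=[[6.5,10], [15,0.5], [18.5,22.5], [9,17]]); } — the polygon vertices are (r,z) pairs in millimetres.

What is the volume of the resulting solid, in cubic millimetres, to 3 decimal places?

Volume = 6230.555 mm³

Profile (r,z), 4 vertices: (6.5,10) (15,0.5) (18.5,22.5) (9,17)
edge 0: (6.5,10)→(15,0.5)  cross = 6.5·0.5 − 15·10 = -146.7500; (r_i+r_j)·cross = 21.5·-146.7500 = -3155.1250
edge 1: (15,0.5)→(18.5,22.5)  cross = 15·22.5 − 18.5·0.5 = 328.2500; (r_i+r_j)·cross = 33.5·328.2500 = 10996.3750
edge 2: (18.5,22.5)→(9,17)  cross = 18.5·17 − 9·22.5 = 112.0000; (r_i+r_j)·cross = 27.5·112.0000 = 3080.0000
edge 3: (9,17)→(6.5,10)  cross = 9·10 − 6.5·17 = -20.5000; (r_i+r_j)·cross = 15.5·-20.5000 = -317.7500
Σcross = 273.0000 → A = |Σcross|/2 = 136.5000 mm²
Σ(r_i+r_j)·cross = 10603.5000 → first moment M = |Σ|/6 = 1767.2500
R_c = M/A = 1767.2500/136.5000 = 12.9469 mm
θ = 202° = 3.525565 rad
V = θ·R_c·A = 3.525565·12.9469·136.5000 = 6230.555 mm³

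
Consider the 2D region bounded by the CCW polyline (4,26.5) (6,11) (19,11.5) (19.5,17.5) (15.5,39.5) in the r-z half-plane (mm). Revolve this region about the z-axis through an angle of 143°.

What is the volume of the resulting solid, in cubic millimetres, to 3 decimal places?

Profile (r,z), 5 vertices: (4,26.5) (6,11) (19,11.5) (19.5,17.5) (15.5,39.5)
edge 0: (4,26.5)→(6,11)  cross = 4·11 − 6·26.5 = -115.0000; (r_i+r_j)·cross = 10·-115.0000 = -1150.0000
edge 1: (6,11)→(19,11.5)  cross = 6·11.5 − 19·11 = -140.0000; (r_i+r_j)·cross = 25·-140.0000 = -3500.0000
edge 2: (19,11.5)→(19.5,17.5)  cross = 19·17.5 − 19.5·11.5 = 108.2500; (r_i+r_j)·cross = 38.5·108.2500 = 4167.6250
edge 3: (19.5,17.5)→(15.5,39.5)  cross = 19.5·39.5 − 15.5·17.5 = 499.0000; (r_i+r_j)·cross = 35·499.0000 = 17465.0000
edge 4: (15.5,39.5)→(4,26.5)  cross = 15.5·26.5 − 4·39.5 = 252.7500; (r_i+r_j)·cross = 19.5·252.7500 = 4928.6250
Σcross = 605.0000 → A = |Σcross|/2 = 302.5000 mm²
Σ(r_i+r_j)·cross = 21911.2500 → first moment M = |Σ|/6 = 3651.8750
R_c = M/A = 3651.8750/302.5000 = 12.0723 mm
θ = 143° = 2.495821 rad
V = θ·R_c·A = 2.495821·12.0723·302.5000 = 9114.426 mm³

Volume = 9114.426 mm³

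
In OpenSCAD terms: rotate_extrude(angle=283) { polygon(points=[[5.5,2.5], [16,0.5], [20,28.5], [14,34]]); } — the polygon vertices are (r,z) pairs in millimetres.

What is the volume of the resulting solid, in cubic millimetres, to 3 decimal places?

Profile (r,z), 4 vertices: (5.5,2.5) (16,0.5) (20,28.5) (14,34)
edge 0: (5.5,2.5)→(16,0.5)  cross = 5.5·0.5 − 16·2.5 = -37.2500; (r_i+r_j)·cross = 21.5·-37.2500 = -800.8750
edge 1: (16,0.5)→(20,28.5)  cross = 16·28.5 − 20·0.5 = 446.0000; (r_i+r_j)·cross = 36·446.0000 = 16056.0000
edge 2: (20,28.5)→(14,34)  cross = 20·34 − 14·28.5 = 281.0000; (r_i+r_j)·cross = 34·281.0000 = 9554.0000
edge 3: (14,34)→(5.5,2.5)  cross = 14·2.5 − 5.5·34 = -152.0000; (r_i+r_j)·cross = 19.5·-152.0000 = -2964.0000
Σcross = 537.7500 → A = |Σcross|/2 = 268.8750 mm²
Σ(r_i+r_j)·cross = 21845.1250 → first moment M = |Σ|/6 = 3640.8542
R_c = M/A = 3640.8542/268.8750 = 13.5411 mm
θ = 283° = 4.939282 rad
V = θ·R_c·A = 4.939282·13.5411·268.8750 = 17983.205 mm³

Volume = 17983.205 mm³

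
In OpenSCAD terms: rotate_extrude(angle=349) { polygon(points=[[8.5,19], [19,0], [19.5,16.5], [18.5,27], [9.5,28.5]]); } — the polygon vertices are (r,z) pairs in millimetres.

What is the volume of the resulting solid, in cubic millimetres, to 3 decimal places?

Volume = 17277.940 mm³

Profile (r,z), 5 vertices: (8.5,19) (19,0) (19.5,16.5) (18.5,27) (9.5,28.5)
edge 0: (8.5,19)→(19,0)  cross = 8.5·0 − 19·19 = -361.0000; (r_i+r_j)·cross = 27.5·-361.0000 = -9927.5000
edge 1: (19,0)→(19.5,16.5)  cross = 19·16.5 − 19.5·0 = 313.5000; (r_i+r_j)·cross = 38.5·313.5000 = 12069.7500
edge 2: (19.5,16.5)→(18.5,27)  cross = 19.5·27 − 18.5·16.5 = 221.2500; (r_i+r_j)·cross = 38·221.2500 = 8407.5000
edge 3: (18.5,27)→(9.5,28.5)  cross = 18.5·28.5 − 9.5·27 = 270.7500; (r_i+r_j)·cross = 28·270.7500 = 7581.0000
edge 4: (9.5,28.5)→(8.5,19)  cross = 9.5·19 − 8.5·28.5 = -61.7500; (r_i+r_j)·cross = 18·-61.7500 = -1111.5000
Σcross = 382.7500 → A = |Σcross|/2 = 191.3750 mm²
Σ(r_i+r_j)·cross = 17019.2500 → first moment M = |Σ|/6 = 2836.5417
R_c = M/A = 2836.5417/191.3750 = 14.8219 mm
θ = 349° = 6.091199 rad
V = θ·R_c·A = 6.091199·14.8219·191.3750 = 17277.940 mm³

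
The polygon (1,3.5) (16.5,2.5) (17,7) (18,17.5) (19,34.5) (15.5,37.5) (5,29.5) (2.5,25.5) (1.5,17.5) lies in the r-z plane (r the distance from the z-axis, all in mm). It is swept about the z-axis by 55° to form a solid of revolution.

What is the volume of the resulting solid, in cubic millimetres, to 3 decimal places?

Volume = 4833.633 mm³

Profile (r,z), 9 vertices: (1,3.5) (16.5,2.5) (17,7) (18,17.5) (19,34.5) (15.5,37.5) (5,29.5) (2.5,25.5) (1.5,17.5)
edge 0: (1,3.5)→(16.5,2.5)  cross = 1·2.5 − 16.5·3.5 = -55.2500; (r_i+r_j)·cross = 17.5·-55.2500 = -966.8750
edge 1: (16.5,2.5)→(17,7)  cross = 16.5·7 − 17·2.5 = 73.0000; (r_i+r_j)·cross = 33.5·73.0000 = 2445.5000
edge 2: (17,7)→(18,17.5)  cross = 17·17.5 − 18·7 = 171.5000; (r_i+r_j)·cross = 35·171.5000 = 6002.5000
edge 3: (18,17.5)→(19,34.5)  cross = 18·34.5 − 19·17.5 = 288.5000; (r_i+r_j)·cross = 37·288.5000 = 10674.5000
edge 4: (19,34.5)→(15.5,37.5)  cross = 19·37.5 − 15.5·34.5 = 177.7500; (r_i+r_j)·cross = 34.5·177.7500 = 6132.3750
edge 5: (15.5,37.5)→(5,29.5)  cross = 15.5·29.5 − 5·37.5 = 269.7500; (r_i+r_j)·cross = 20.5·269.7500 = 5529.8750
edge 6: (5,29.5)→(2.5,25.5)  cross = 5·25.5 − 2.5·29.5 = 53.7500; (r_i+r_j)·cross = 7.5·53.7500 = 403.1250
edge 7: (2.5,25.5)→(1.5,17.5)  cross = 2.5·17.5 − 1.5·25.5 = 5.5000; (r_i+r_j)·cross = 4·5.5000 = 22.0000
edge 8: (1.5,17.5)→(1,3.5)  cross = 1.5·3.5 − 1·17.5 = -12.2500; (r_i+r_j)·cross = 2.5·-12.2500 = -30.6250
Σcross = 972.2500 → A = |Σcross|/2 = 486.1250 mm²
Σ(r_i+r_j)·cross = 30212.3750 → first moment M = |Σ|/6 = 5035.3958
R_c = M/A = 5035.3958/486.1250 = 10.3582 mm
θ = 55° = 0.959931 rad
V = θ·R_c·A = 0.959931·10.3582·486.1250 = 4833.633 mm³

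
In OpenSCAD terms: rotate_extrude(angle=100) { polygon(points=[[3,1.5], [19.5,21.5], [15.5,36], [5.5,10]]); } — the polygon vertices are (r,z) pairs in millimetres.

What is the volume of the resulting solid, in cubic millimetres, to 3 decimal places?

Profile (r,z), 4 vertices: (3,1.5) (19.5,21.5) (15.5,36) (5.5,10)
edge 0: (3,1.5)→(19.5,21.5)  cross = 3·21.5 − 19.5·1.5 = 35.2500; (r_i+r_j)·cross = 22.5·35.2500 = 793.1250
edge 1: (19.5,21.5)→(15.5,36)  cross = 19.5·36 − 15.5·21.5 = 368.7500; (r_i+r_j)·cross = 35·368.7500 = 12906.2500
edge 2: (15.5,36)→(5.5,10)  cross = 15.5·10 − 5.5·36 = -43.0000; (r_i+r_j)·cross = 21·-43.0000 = -903.0000
edge 3: (5.5,10)→(3,1.5)  cross = 5.5·1.5 − 3·10 = -21.7500; (r_i+r_j)·cross = 8.5·-21.7500 = -184.8750
Σcross = 339.2500 → A = |Σcross|/2 = 169.6250 mm²
Σ(r_i+r_j)·cross = 12611.5000 → first moment M = |Σ|/6 = 2101.9167
R_c = M/A = 2101.9167/169.6250 = 12.3915 mm
θ = 100° = 1.745329 rad
V = θ·R_c·A = 1.745329·12.3915·169.6250 = 3668.537 mm³

Volume = 3668.537 mm³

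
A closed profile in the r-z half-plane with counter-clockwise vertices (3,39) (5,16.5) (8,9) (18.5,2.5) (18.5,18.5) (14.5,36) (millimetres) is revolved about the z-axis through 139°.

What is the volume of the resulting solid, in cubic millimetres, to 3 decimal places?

Volume = 10474.996 mm³

Profile (r,z), 6 vertices: (3,39) (5,16.5) (8,9) (18.5,2.5) (18.5,18.5) (14.5,36)
edge 0: (3,39)→(5,16.5)  cross = 3·16.5 − 5·39 = -145.5000; (r_i+r_j)·cross = 8·-145.5000 = -1164.0000
edge 1: (5,16.5)→(8,9)  cross = 5·9 − 8·16.5 = -87.0000; (r_i+r_j)·cross = 13·-87.0000 = -1131.0000
edge 2: (8,9)→(18.5,2.5)  cross = 8·2.5 − 18.5·9 = -146.5000; (r_i+r_j)·cross = 26.5·-146.5000 = -3882.2500
edge 3: (18.5,2.5)→(18.5,18.5)  cross = 18.5·18.5 − 18.5·2.5 = 296.0000; (r_i+r_j)·cross = 37·296.0000 = 10952.0000
edge 4: (18.5,18.5)→(14.5,36)  cross = 18.5·36 − 14.5·18.5 = 397.7500; (r_i+r_j)·cross = 33·397.7500 = 13125.7500
edge 5: (14.5,36)→(3,39)  cross = 14.5·39 − 3·36 = 457.5000; (r_i+r_j)·cross = 17.5·457.5000 = 8006.2500
Σcross = 772.2500 → A = |Σcross|/2 = 386.1250 mm²
Σ(r_i+r_j)·cross = 25906.7500 → first moment M = |Σ|/6 = 4317.7917
R_c = M/A = 4317.7917/386.1250 = 11.1824 mm
θ = 139° = 2.426008 rad
V = θ·R_c·A = 2.426008·11.1824·386.1250 = 10474.996 mm³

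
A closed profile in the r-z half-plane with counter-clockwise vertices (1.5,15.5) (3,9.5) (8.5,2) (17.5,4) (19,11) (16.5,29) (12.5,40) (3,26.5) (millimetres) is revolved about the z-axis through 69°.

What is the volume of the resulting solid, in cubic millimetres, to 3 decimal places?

Volume = 5674.353 mm³

Profile (r,z), 8 vertices: (1.5,15.5) (3,9.5) (8.5,2) (17.5,4) (19,11) (16.5,29) (12.5,40) (3,26.5)
edge 0: (1.5,15.5)→(3,9.5)  cross = 1.5·9.5 − 3·15.5 = -32.2500; (r_i+r_j)·cross = 4.5·-32.2500 = -145.1250
edge 1: (3,9.5)→(8.5,2)  cross = 3·2 − 8.5·9.5 = -74.7500; (r_i+r_j)·cross = 11.5·-74.7500 = -859.6250
edge 2: (8.5,2)→(17.5,4)  cross = 8.5·4 − 17.5·2 = -1.0000; (r_i+r_j)·cross = 26·-1.0000 = -26.0000
edge 3: (17.5,4)→(19,11)  cross = 17.5·11 − 19·4 = 116.5000; (r_i+r_j)·cross = 36.5·116.5000 = 4252.2500
edge 4: (19,11)→(16.5,29)  cross = 19·29 − 16.5·11 = 369.5000; (r_i+r_j)·cross = 35.5·369.5000 = 13117.2500
edge 5: (16.5,29)→(12.5,40)  cross = 16.5·40 − 12.5·29 = 297.5000; (r_i+r_j)·cross = 29·297.5000 = 8627.5000
edge 6: (12.5,40)→(3,26.5)  cross = 12.5·26.5 − 3·40 = 211.2500; (r_i+r_j)·cross = 15.5·211.2500 = 3274.3750
edge 7: (3,26.5)→(1.5,15.5)  cross = 3·15.5 − 1.5·26.5 = 6.7500; (r_i+r_j)·cross = 4.5·6.7500 = 30.3750
Σcross = 893.5000 → A = |Σcross|/2 = 446.7500 mm²
Σ(r_i+r_j)·cross = 28271.0000 → first moment M = |Σ|/6 = 4711.8333
R_c = M/A = 4711.8333/446.7500 = 10.5469 mm
θ = 69° = 1.204277 rad
V = θ·R_c·A = 1.204277·10.5469·446.7500 = 5674.353 mm³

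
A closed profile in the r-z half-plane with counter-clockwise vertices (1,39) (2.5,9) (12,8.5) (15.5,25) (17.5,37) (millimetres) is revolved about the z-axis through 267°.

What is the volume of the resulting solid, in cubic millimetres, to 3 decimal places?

Volume = 15136.551 mm³

Profile (r,z), 5 vertices: (1,39) (2.5,9) (12,8.5) (15.5,25) (17.5,37)
edge 0: (1,39)→(2.5,9)  cross = 1·9 − 2.5·39 = -88.5000; (r_i+r_j)·cross = 3.5·-88.5000 = -309.7500
edge 1: (2.5,9)→(12,8.5)  cross = 2.5·8.5 − 12·9 = -86.7500; (r_i+r_j)·cross = 14.5·-86.7500 = -1257.8750
edge 2: (12,8.5)→(15.5,25)  cross = 12·25 − 15.5·8.5 = 168.2500; (r_i+r_j)·cross = 27.5·168.2500 = 4626.8750
edge 3: (15.5,25)→(17.5,37)  cross = 15.5·37 − 17.5·25 = 136.0000; (r_i+r_j)·cross = 33·136.0000 = 4488.0000
edge 4: (17.5,37)→(1,39)  cross = 17.5·39 − 1·37 = 645.5000; (r_i+r_j)·cross = 18.5·645.5000 = 11941.7500
Σcross = 774.5000 → A = |Σcross|/2 = 387.2500 mm²
Σ(r_i+r_j)·cross = 19489.0000 → first moment M = |Σ|/6 = 3248.1667
R_c = M/A = 3248.1667/387.2500 = 8.3878 mm
θ = 267° = 4.660029 rad
V = θ·R_c·A = 4.660029·8.3878·387.2500 = 15136.551 mm³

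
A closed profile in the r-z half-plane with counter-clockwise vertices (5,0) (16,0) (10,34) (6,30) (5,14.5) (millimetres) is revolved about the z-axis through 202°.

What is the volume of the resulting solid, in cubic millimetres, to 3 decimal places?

Volume = 8380.268 mm³

Profile (r,z), 5 vertices: (5,0) (16,0) (10,34) (6,30) (5,14.5)
edge 0: (5,0)→(16,0)  cross = 5·0 − 16·0 = 0.0000; (r_i+r_j)·cross = 21·0.0000 = 0.0000
edge 1: (16,0)→(10,34)  cross = 16·34 − 10·0 = 544.0000; (r_i+r_j)·cross = 26·544.0000 = 14144.0000
edge 2: (10,34)→(6,30)  cross = 10·30 − 6·34 = 96.0000; (r_i+r_j)·cross = 16·96.0000 = 1536.0000
edge 3: (6,30)→(5,14.5)  cross = 6·14.5 − 5·30 = -63.0000; (r_i+r_j)·cross = 11·-63.0000 = -693.0000
edge 4: (5,14.5)→(5,0)  cross = 5·0 − 5·14.5 = -72.5000; (r_i+r_j)·cross = 10·-72.5000 = -725.0000
Σcross = 504.5000 → A = |Σcross|/2 = 252.2500 mm²
Σ(r_i+r_j)·cross = 14262.0000 → first moment M = |Σ|/6 = 2377.0000
R_c = M/A = 2377.0000/252.2500 = 9.4232 mm
θ = 202° = 3.525565 rad
V = θ·R_c·A = 3.525565·9.4232·252.2500 = 8380.268 mm³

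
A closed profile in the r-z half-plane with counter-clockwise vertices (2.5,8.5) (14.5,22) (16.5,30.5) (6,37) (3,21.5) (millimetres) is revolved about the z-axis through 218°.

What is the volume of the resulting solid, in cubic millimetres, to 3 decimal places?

Volume = 6925.957 mm³

Profile (r,z), 5 vertices: (2.5,8.5) (14.5,22) (16.5,30.5) (6,37) (3,21.5)
edge 0: (2.5,8.5)→(14.5,22)  cross = 2.5·22 − 14.5·8.5 = -68.2500; (r_i+r_j)·cross = 17·-68.2500 = -1160.2500
edge 1: (14.5,22)→(16.5,30.5)  cross = 14.5·30.5 − 16.5·22 = 79.2500; (r_i+r_j)·cross = 31·79.2500 = 2456.7500
edge 2: (16.5,30.5)→(6,37)  cross = 16.5·37 − 6·30.5 = 427.5000; (r_i+r_j)·cross = 22.5·427.5000 = 9618.7500
edge 3: (6,37)→(3,21.5)  cross = 6·21.5 − 3·37 = 18.0000; (r_i+r_j)·cross = 9·18.0000 = 162.0000
edge 4: (3,21.5)→(2.5,8.5)  cross = 3·8.5 − 2.5·21.5 = -28.2500; (r_i+r_j)·cross = 5.5·-28.2500 = -155.3750
Σcross = 428.2500 → A = |Σcross|/2 = 214.1250 mm²
Σ(r_i+r_j)·cross = 10921.8750 → first moment M = |Σ|/6 = 1820.3125
R_c = M/A = 1820.3125/214.1250 = 8.5012 mm
θ = 218° = 3.804818 rad
V = θ·R_c·A = 3.804818·8.5012·214.1250 = 6925.957 mm³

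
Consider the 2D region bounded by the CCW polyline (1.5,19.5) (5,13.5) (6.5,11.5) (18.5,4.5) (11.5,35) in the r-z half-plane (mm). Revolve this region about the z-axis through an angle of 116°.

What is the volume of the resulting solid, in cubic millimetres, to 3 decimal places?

Profile (r,z), 5 vertices: (1.5,19.5) (5,13.5) (6.5,11.5) (18.5,4.5) (11.5,35)
edge 0: (1.5,19.5)→(5,13.5)  cross = 1.5·13.5 − 5·19.5 = -77.2500; (r_i+r_j)·cross = 6.5·-77.2500 = -502.1250
edge 1: (5,13.5)→(6.5,11.5)  cross = 5·11.5 − 6.5·13.5 = -30.2500; (r_i+r_j)·cross = 11.5·-30.2500 = -347.8750
edge 2: (6.5,11.5)→(18.5,4.5)  cross = 6.5·4.5 − 18.5·11.5 = -183.5000; (r_i+r_j)·cross = 25·-183.5000 = -4587.5000
edge 3: (18.5,4.5)→(11.5,35)  cross = 18.5·35 − 11.5·4.5 = 595.7500; (r_i+r_j)·cross = 30·595.7500 = 17872.5000
edge 4: (11.5,35)→(1.5,19.5)  cross = 11.5·19.5 − 1.5·35 = 171.7500; (r_i+r_j)·cross = 13·171.7500 = 2232.7500
Σcross = 476.5000 → A = |Σcross|/2 = 238.2500 mm²
Σ(r_i+r_j)·cross = 14667.7500 → first moment M = |Σ|/6 = 2444.6250
R_c = M/A = 2444.6250/238.2500 = 10.2608 mm
θ = 116° = 2.024582 rad
V = θ·R_c·A = 2.024582·10.2608·238.2500 = 4949.344 mm³

Volume = 4949.344 mm³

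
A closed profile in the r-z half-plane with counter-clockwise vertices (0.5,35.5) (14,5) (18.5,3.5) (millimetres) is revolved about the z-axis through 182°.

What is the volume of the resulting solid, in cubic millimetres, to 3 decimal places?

Profile (r,z), 3 vertices: (0.5,35.5) (14,5) (18.5,3.5)
edge 0: (0.5,35.5)→(14,5)  cross = 0.5·5 − 14·35.5 = -494.5000; (r_i+r_j)·cross = 14.5·-494.5000 = -7170.2500
edge 1: (14,5)→(18.5,3.5)  cross = 14·3.5 − 18.5·5 = -43.5000; (r_i+r_j)·cross = 32.5·-43.5000 = -1413.7500
edge 2: (18.5,3.5)→(0.5,35.5)  cross = 18.5·35.5 − 0.5·3.5 = 655.0000; (r_i+r_j)·cross = 19·655.0000 = 12445.0000
Σcross = 117.0000 → A = |Σcross|/2 = 58.5000 mm²
Σ(r_i+r_j)·cross = 3861.0000 → first moment M = |Σ|/6 = 643.5000
R_c = M/A = 643.5000/58.5000 = 11.0000 mm
θ = 182° = 3.176499 rad
V = θ·R_c·A = 3.176499·11.0000·58.5000 = 2044.077 mm³

Volume = 2044.077 mm³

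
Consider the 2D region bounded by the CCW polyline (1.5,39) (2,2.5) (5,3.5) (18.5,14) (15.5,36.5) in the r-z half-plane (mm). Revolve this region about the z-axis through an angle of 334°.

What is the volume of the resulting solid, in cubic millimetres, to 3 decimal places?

Volume = 24047.488 mm³

Profile (r,z), 5 vertices: (1.5,39) (2,2.5) (5,3.5) (18.5,14) (15.5,36.5)
edge 0: (1.5,39)→(2,2.5)  cross = 1.5·2.5 − 2·39 = -74.2500; (r_i+r_j)·cross = 3.5·-74.2500 = -259.8750
edge 1: (2,2.5)→(5,3.5)  cross = 2·3.5 − 5·2.5 = -5.5000; (r_i+r_j)·cross = 7·-5.5000 = -38.5000
edge 2: (5,3.5)→(18.5,14)  cross = 5·14 − 18.5·3.5 = 5.2500; (r_i+r_j)·cross = 23.5·5.2500 = 123.3750
edge 3: (18.5,14)→(15.5,36.5)  cross = 18.5·36.5 − 15.5·14 = 458.2500; (r_i+r_j)·cross = 34·458.2500 = 15580.5000
edge 4: (15.5,36.5)→(1.5,39)  cross = 15.5·39 − 1.5·36.5 = 549.7500; (r_i+r_j)·cross = 17·549.7500 = 9345.7500
Σcross = 933.5000 → A = |Σcross|/2 = 466.7500 mm²
Σ(r_i+r_j)·cross = 24751.2500 → first moment M = |Σ|/6 = 4125.2083
R_c = M/A = 4125.2083/466.7500 = 8.8382 mm
θ = 334° = 5.829400 rad
V = θ·R_c·A = 5.829400·8.8382·466.7500 = 24047.488 mm³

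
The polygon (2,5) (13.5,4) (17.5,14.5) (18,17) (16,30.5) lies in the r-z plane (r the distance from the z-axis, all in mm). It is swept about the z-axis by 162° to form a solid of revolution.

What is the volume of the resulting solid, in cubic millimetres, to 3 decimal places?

Volume = 6612.306 mm³

Profile (r,z), 5 vertices: (2,5) (13.5,4) (17.5,14.5) (18,17) (16,30.5)
edge 0: (2,5)→(13.5,4)  cross = 2·4 − 13.5·5 = -59.5000; (r_i+r_j)·cross = 15.5·-59.5000 = -922.2500
edge 1: (13.5,4)→(17.5,14.5)  cross = 13.5·14.5 − 17.5·4 = 125.7500; (r_i+r_j)·cross = 31·125.7500 = 3898.2500
edge 2: (17.5,14.5)→(18,17)  cross = 17.5·17 − 18·14.5 = 36.5000; (r_i+r_j)·cross = 35.5·36.5000 = 1295.7500
edge 3: (18,17)→(16,30.5)  cross = 18·30.5 − 16·17 = 277.0000; (r_i+r_j)·cross = 34·277.0000 = 9418.0000
edge 4: (16,30.5)→(2,5)  cross = 16·5 − 2·30.5 = 19.0000; (r_i+r_j)·cross = 18·19.0000 = 342.0000
Σcross = 398.7500 → A = |Σcross|/2 = 199.3750 mm²
Σ(r_i+r_j)·cross = 14031.7500 → first moment M = |Σ|/6 = 2338.6250
R_c = M/A = 2338.6250/199.3750 = 11.7298 mm
θ = 162° = 2.827433 rad
V = θ·R_c·A = 2.827433·11.7298·199.3750 = 6612.306 mm³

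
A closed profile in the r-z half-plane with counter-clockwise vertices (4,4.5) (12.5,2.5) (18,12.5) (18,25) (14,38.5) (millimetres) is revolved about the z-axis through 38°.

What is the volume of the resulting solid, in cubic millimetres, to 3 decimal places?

Profile (r,z), 5 vertices: (4,4.5) (12.5,2.5) (18,12.5) (18,25) (14,38.5)
edge 0: (4,4.5)→(12.5,2.5)  cross = 4·2.5 − 12.5·4.5 = -46.2500; (r_i+r_j)·cross = 16.5·-46.2500 = -763.1250
edge 1: (12.5,2.5)→(18,12.5)  cross = 12.5·12.5 − 18·2.5 = 111.2500; (r_i+r_j)·cross = 30.5·111.2500 = 3393.1250
edge 2: (18,12.5)→(18,25)  cross = 18·25 − 18·12.5 = 225.0000; (r_i+r_j)·cross = 36·225.0000 = 8100.0000
edge 3: (18,25)→(14,38.5)  cross = 18·38.5 − 14·25 = 343.0000; (r_i+r_j)·cross = 32·343.0000 = 10976.0000
edge 4: (14,38.5)→(4,4.5)  cross = 14·4.5 − 4·38.5 = -91.0000; (r_i+r_j)·cross = 18·-91.0000 = -1638.0000
Σcross = 542.0000 → A = |Σcross|/2 = 271.0000 mm²
Σ(r_i+r_j)·cross = 20068.0000 → first moment M = |Σ|/6 = 3344.6667
R_c = M/A = 3344.6667/271.0000 = 12.3419 mm
θ = 38° = 0.663225 rad
V = θ·R_c·A = 0.663225·12.3419·271.0000 = 2218.267 mm³

Volume = 2218.267 mm³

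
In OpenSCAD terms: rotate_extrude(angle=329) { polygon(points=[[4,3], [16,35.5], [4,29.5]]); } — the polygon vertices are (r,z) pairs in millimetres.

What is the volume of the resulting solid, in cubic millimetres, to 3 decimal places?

Profile (r,z), 3 vertices: (4,3) (16,35.5) (4,29.5)
edge 0: (4,3)→(16,35.5)  cross = 4·35.5 − 16·3 = 94.0000; (r_i+r_j)·cross = 20·94.0000 = 1880.0000
edge 1: (16,35.5)→(4,29.5)  cross = 16·29.5 − 4·35.5 = 330.0000; (r_i+r_j)·cross = 20·330.0000 = 6600.0000
edge 2: (4,29.5)→(4,3)  cross = 4·3 − 4·29.5 = -106.0000; (r_i+r_j)·cross = 8·-106.0000 = -848.0000
Σcross = 318.0000 → A = |Σcross|/2 = 159.0000 mm²
Σ(r_i+r_j)·cross = 7632.0000 → first moment M = |Σ|/6 = 1272.0000
R_c = M/A = 1272.0000/159.0000 = 8.0000 mm
θ = 329° = 5.742133 rad
V = θ·R_c·A = 5.742133·8.0000·159.0000 = 7303.993 mm³

Volume = 7303.993 mm³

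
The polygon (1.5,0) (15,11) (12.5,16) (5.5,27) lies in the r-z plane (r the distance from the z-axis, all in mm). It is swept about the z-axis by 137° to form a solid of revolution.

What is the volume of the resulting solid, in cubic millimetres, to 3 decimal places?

Profile (r,z), 4 vertices: (1.5,0) (15,11) (12.5,16) (5.5,27)
edge 0: (1.5,0)→(15,11)  cross = 1.5·11 − 15·0 = 16.5000; (r_i+r_j)·cross = 16.5·16.5000 = 272.2500
edge 1: (15,11)→(12.5,16)  cross = 15·16 − 12.5·11 = 102.5000; (r_i+r_j)·cross = 27.5·102.5000 = 2818.7500
edge 2: (12.5,16)→(5.5,27)  cross = 12.5·27 − 5.5·16 = 249.5000; (r_i+r_j)·cross = 18·249.5000 = 4491.0000
edge 3: (5.5,27)→(1.5,0)  cross = 5.5·0 − 1.5·27 = -40.5000; (r_i+r_j)·cross = 7·-40.5000 = -283.5000
Σcross = 328.0000 → A = |Σcross|/2 = 164.0000 mm²
Σ(r_i+r_j)·cross = 7298.5000 → first moment M = |Σ|/6 = 1216.4167
R_c = M/A = 1216.4167/164.0000 = 7.4172 mm
θ = 137° = 2.391101 rad
V = θ·R_c·A = 2.391101·7.4172·164.0000 = 2908.575 mm³

Volume = 2908.575 mm³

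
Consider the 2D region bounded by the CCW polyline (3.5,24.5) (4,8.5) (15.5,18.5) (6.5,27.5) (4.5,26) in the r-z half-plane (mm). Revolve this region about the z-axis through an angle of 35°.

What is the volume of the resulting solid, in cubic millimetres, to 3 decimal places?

Volume = 584.980 mm³

Profile (r,z), 5 vertices: (3.5,24.5) (4,8.5) (15.5,18.5) (6.5,27.5) (4.5,26)
edge 0: (3.5,24.5)→(4,8.5)  cross = 3.5·8.5 − 4·24.5 = -68.2500; (r_i+r_j)·cross = 7.5·-68.2500 = -511.8750
edge 1: (4,8.5)→(15.5,18.5)  cross = 4·18.5 − 15.5·8.5 = -57.7500; (r_i+r_j)·cross = 19.5·-57.7500 = -1126.1250
edge 2: (15.5,18.5)→(6.5,27.5)  cross = 15.5·27.5 − 6.5·18.5 = 306.0000; (r_i+r_j)·cross = 22·306.0000 = 6732.0000
edge 3: (6.5,27.5)→(4.5,26)  cross = 6.5·26 − 4.5·27.5 = 45.2500; (r_i+r_j)·cross = 11·45.2500 = 497.7500
edge 4: (4.5,26)→(3.5,24.5)  cross = 4.5·24.5 − 3.5·26 = 19.2500; (r_i+r_j)·cross = 8·19.2500 = 154.0000
Σcross = 244.5000 → A = |Σcross|/2 = 122.2500 mm²
Σ(r_i+r_j)·cross = 5745.7500 → first moment M = |Σ|/6 = 957.6250
R_c = M/A = 957.6250/122.2500 = 7.8333 mm
θ = 35° = 0.610865 rad
V = θ·R_c·A = 0.610865·7.8333·122.2500 = 584.980 mm³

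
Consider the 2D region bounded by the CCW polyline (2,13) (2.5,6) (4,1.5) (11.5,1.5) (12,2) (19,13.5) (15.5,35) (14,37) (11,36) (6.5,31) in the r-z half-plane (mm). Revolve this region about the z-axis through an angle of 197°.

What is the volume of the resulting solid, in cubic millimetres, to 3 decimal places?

Volume = 15036.038 mm³

Profile (r,z), 10 vertices: (2,13) (2.5,6) (4,1.5) (11.5,1.5) (12,2) (19,13.5) (15.5,35) (14,37) (11,36) (6.5,31)
edge 0: (2,13)→(2.5,6)  cross = 2·6 − 2.5·13 = -20.5000; (r_i+r_j)·cross = 4.5·-20.5000 = -92.2500
edge 1: (2.5,6)→(4,1.5)  cross = 2.5·1.5 − 4·6 = -20.2500; (r_i+r_j)·cross = 6.5·-20.2500 = -131.6250
edge 2: (4,1.5)→(11.5,1.5)  cross = 4·1.5 − 11.5·1.5 = -11.2500; (r_i+r_j)·cross = 15.5·-11.2500 = -174.3750
edge 3: (11.5,1.5)→(12,2)  cross = 11.5·2 − 12·1.5 = 5.0000; (r_i+r_j)·cross = 23.5·5.0000 = 117.5000
edge 4: (12,2)→(19,13.5)  cross = 12·13.5 − 19·2 = 124.0000; (r_i+r_j)·cross = 31·124.0000 = 3844.0000
edge 5: (19,13.5)→(15.5,35)  cross = 19·35 − 15.5·13.5 = 455.7500; (r_i+r_j)·cross = 34.5·455.7500 = 15723.3750
edge 6: (15.5,35)→(14,37)  cross = 15.5·37 − 14·35 = 83.5000; (r_i+r_j)·cross = 29.5·83.5000 = 2463.2500
edge 7: (14,37)→(11,36)  cross = 14·36 − 11·37 = 97.0000; (r_i+r_j)·cross = 25·97.0000 = 2425.0000
edge 8: (11,36)→(6.5,31)  cross = 11·31 − 6.5·36 = 107.0000; (r_i+r_j)·cross = 17.5·107.0000 = 1872.5000
edge 9: (6.5,31)→(2,13)  cross = 6.5·13 − 2·31 = 22.5000; (r_i+r_j)·cross = 8.5·22.5000 = 191.2500
Σcross = 842.7500 → A = |Σcross|/2 = 421.3750 mm²
Σ(r_i+r_j)·cross = 26238.6250 → first moment M = |Σ|/6 = 4373.1042
R_c = M/A = 4373.1042/421.3750 = 10.3782 mm
θ = 197° = 3.438299 rad
V = θ·R_c·A = 3.438299·10.3782·421.3750 = 15036.038 mm³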